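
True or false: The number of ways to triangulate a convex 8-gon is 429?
False
Triangulations of a convex 8-gon are counted by the Catalan number C_6: C_6 = C(12,6)/(6+1) = 924/7 = 132.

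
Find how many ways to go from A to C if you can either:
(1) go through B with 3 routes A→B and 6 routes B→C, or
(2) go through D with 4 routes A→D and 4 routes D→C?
34

Route via B: 3×6=18. Route via D: 4×4=16. Total: 34.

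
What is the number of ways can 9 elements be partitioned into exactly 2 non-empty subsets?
This equals S(9,2), the Stirling number of the 2nd kind.
Using the Stirling recurrence: S(n,k) = k·S(n-1,k) + S(n-1,k-1)
S(9,2) = 2·S(8,2) + S(8,1)
         = 2·127 + 1
         = 254 + 1
         = 255
Final answer: 255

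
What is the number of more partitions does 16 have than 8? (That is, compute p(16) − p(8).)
Pentagonal recurrence p(n) = p(n−1) + p(n−2) − p(n−5) − p(n−7) + …: p(16) = p(15) + p(14) − p(11) − p(9) + p(4) + p(1) = 176 + 135 − 56 − 30 + 5 + 1 = 231.
p(8) = p(7) + p(6) − p(3) − p(1) = 15 + 11 − 3 − 1 = 22.
Difference = 231 − 22 = 209.
Final answer: 209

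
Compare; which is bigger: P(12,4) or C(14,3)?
P(12,4)

Explanation: P(12,4)=11,880, C(14,3)=364.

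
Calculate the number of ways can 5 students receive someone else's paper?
44
Using D(n) = (n-1)[D(n-1) + D(n-2)]:
D(5) = (5-1) × [D(4) + D(3)]
      = 4 × [9 + 2]
      = 4 × 11
      = 44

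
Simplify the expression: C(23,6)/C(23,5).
C(n,k+1)/C(n,k) = (n−k)/(k+1). Here (23−5)/(5+1) = 18/6 = 3.

Answer: 3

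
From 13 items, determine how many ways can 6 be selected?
C(13,6) = 13! / (6! × (13-6)!)
         = 13! / (6! × 7!)
         = 1,716

Answer: 1,716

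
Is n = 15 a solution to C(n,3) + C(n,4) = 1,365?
C(15,3) + C(15,4) = 455 + 1,365 = 1,820, which does not equal 1,365.

Answer: No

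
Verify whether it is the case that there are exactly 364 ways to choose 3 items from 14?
True

Solution: C(14,3) = 364.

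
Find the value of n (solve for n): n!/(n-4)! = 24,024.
n!/(n-4)! = n×(n-1)×(n-2)×(n-3), a product of 4 consecutive integers ≈ (n−1.5)^4. 24,024^(1/4) + 1.5 ≈ 13.9; check n = 14: 14×13×12×11 = 24,024 ✓. So n = 14.
Final answer: 14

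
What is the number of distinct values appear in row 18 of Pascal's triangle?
10

Solution: Row 18 has entries C(18,0)..C(18,18); by symmetry C(18,k)=C(18,18-k), giving 10 distinct values.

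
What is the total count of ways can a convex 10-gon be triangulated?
Using the Catalan number formula: C_n = C(2n, n) / (n+1)
C_8 = C(16, 8) / (8+1)
     = 12870 / 9
     = 1,430
Final answer: 1,430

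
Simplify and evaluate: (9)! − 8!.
(9)! − 8! = (9)·8! − 8! = (9−1)·8! = 8·8! = 322,560.

Answer: 322,560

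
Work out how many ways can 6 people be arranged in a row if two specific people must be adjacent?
240

Reasoning: Treat pair as unit: (6-1)! arrangements × 2 internal orders = 240.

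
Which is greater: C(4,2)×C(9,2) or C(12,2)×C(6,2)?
C(12,2)×C(6,2)

Reasoning: C(4,2)×C(9,2)=216, C(12,2)×C(6,2)=990.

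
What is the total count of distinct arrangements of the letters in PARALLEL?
3,360

Solution: Word has 8 letters (P=1, A=2, R=1, L=3, E=1). Arrangements: 8!/Π(k!) = 3,360.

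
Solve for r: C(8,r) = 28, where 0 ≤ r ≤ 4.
2

Working:
C(8,r) is increasing for 0 ≤ r ≤ 4. Stepping up (C(8,r+1) = C(8,r)·(8−r)/(r+1)): C(8,1) = 8, C(8,2) = 28 ✓. So r = 2.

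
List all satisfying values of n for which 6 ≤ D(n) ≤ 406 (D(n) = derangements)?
4, 5, 6

Reasoning: Using D(n) = (n−1)[D(n−1) + D(n−2)] with D(1)=0, D(2)=1: D(3)=2; D(4)=9; D(5)=44; D(6)=265; D(7)=1,854. So valid n = 4, 5, 6.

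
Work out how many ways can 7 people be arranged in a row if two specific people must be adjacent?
1,440

Reasoning: Treat pair as unit: (7-1)! arrangements × 2 internal orders = 1,440.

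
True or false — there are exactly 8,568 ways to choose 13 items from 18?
True

Solution: C(18,13) = 8,568.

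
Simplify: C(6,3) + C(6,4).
35

By Pascal's identity: C(7,4) = 35.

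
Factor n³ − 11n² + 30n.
n(n − 5)(n − 6)

n³ − 11n² + 30n = n(n² − 11n + 30) = n(n − 5)(n − 6).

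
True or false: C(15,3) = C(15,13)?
C(15,3) = 455 but C(15,13) = 105; symmetry gives C(15,3) = C(15,12), not C(15,13).
Final answer: False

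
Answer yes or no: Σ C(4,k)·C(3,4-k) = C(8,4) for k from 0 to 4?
Vandermonde's identity gives C(7,4) = 35; RHS C(8,4) = 70.

Answer: No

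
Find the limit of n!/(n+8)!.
0

Working:
n!/(n+8)! = 1/[(n+1)(n+2)···(n+8)] → 0 as n → ∞.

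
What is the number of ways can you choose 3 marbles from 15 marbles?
C(15,3) = 15! / (3! × (15-3)!)
         = 15! / (3! × 12!)
         = 455

Answer: 455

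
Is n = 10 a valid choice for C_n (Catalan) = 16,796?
C_10 = C(20,10)/(10+1) = 184,756/11 = 16,796, which equals 16,796.

Answer: Yes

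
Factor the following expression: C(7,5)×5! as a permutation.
P(7,5)

Explanation: C(7,5)×5! = [7!/(5!(2)!)]×5! = 7!/(2)! = P(7,5) = 2,520.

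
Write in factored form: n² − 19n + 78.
(n − 6)(n − 13)

Working:
Seek roots whose sum is 19 and product is 78: (6, 13). So n² − 19n + 78 = (n − 6)(n − 13).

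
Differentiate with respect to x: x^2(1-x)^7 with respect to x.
2x^1(1-x)^7 - 7x^2(1-x)^6

Explanation: Product rule: 2x^{1}(1-x)^{7} + x^2·(-7)(1-x)^{6}.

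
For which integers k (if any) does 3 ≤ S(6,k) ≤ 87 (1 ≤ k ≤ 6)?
2, 4, 5

S(6,1)=1; S(6,2)=31; S(6,3)=90; S(6,4)=65; S(6,5)=15; S(6,6)=1. So valid k = 2, 4, 5.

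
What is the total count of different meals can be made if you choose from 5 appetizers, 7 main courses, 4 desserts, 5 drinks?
700

Explanation: By the multiplication principle: 5 × 7 × 4 × 5 = 700.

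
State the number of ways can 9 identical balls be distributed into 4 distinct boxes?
C(9+4-1, 4-1) = C(12, 3) = 220.
Final answer: 220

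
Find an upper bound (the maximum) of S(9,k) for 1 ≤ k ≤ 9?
Row S(9,k) for k = 1..9 (via S(n,k) = k·S(n−1,k) + S(n−1,k−1)): 1, 255, 3,025, 7,770, 6,951, 2,646, 462, 36, 1. The row is unimodal; maximum at k = 4: 7,770.

Answer: 7,770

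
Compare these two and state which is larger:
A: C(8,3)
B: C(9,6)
B

A=C(8,3)=56, B=C(9,6)=84.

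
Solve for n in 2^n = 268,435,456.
28

268,435,456 = 1,024 × 1,024 × 256 = 2^10 × 2^10 × 2^8 = 2^28, so n = 28.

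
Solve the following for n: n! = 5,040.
7
n! is strictly increasing. 5! = 120, 6! = 720, 7! = 5,040 ✓. So n = 7.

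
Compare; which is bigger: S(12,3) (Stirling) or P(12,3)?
S(12,3)

Solution: S(12,3) = 3·S(11,3) + S(11,2) = 3·28,501 + 1,023 = 86,526; P(12,3) = 1,320.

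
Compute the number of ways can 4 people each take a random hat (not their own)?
Using D(n) = (n-1)[D(n-1) + D(n-2)]:
D(4) = (4-1) × [D(3) + D(2)]
      = 3 × [2 + 1]
      = 3 × 3
      = 9
Final answer: 9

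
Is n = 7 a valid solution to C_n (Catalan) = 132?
C_7 = C(14,7)/(7+1) = 3,432/8 = 429, which does not equal 132.

Answer: No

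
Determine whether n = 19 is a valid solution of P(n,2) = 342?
Yes

Solution: P(19,2) = 19·18 = 342, which equals 342.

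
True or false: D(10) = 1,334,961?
True

Explanation: Derangements of 10 elements: D(10) = (10-1)·[D(9) + D(8)] = 9·[133,496 + 14,833] = 1,334,961.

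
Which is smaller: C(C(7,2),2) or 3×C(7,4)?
3×C(7,4)

C(C(7,2),2)=210, 3×C(7,4)=105.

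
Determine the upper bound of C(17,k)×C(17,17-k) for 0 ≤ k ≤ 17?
590,976,100

Explanation: C(17,k)·C(17,17-k) = C(17,k)², maximised at the centre k = 8: C(17,8)² = 590,976,100.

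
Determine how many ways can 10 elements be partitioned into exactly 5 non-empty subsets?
42,525

Working:
This equals S(10,5), the Stirling number of the 2nd kind.
Using the Stirling recurrence: S(n,k) = k·S(n-1,k) + S(n-1,k-1)
S(10,5) = 5·S(9,5) + S(9,4)
         = 5·6951 + 7770
         = 34755 + 7770
         = 42,525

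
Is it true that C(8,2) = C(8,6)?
True

Reasoning: Symmetry C(n,k) = C(n,n-k): C(8,2) = 28 and C(8,6) = 28. Both sides agree, so the statement holds.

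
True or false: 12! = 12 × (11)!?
True

Working:
By definition n! = n × (n-1)!, so 12! = 12 × 11!.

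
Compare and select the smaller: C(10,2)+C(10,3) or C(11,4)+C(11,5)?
C(10,2)+C(10,3)

Working:
First=165, Second=792.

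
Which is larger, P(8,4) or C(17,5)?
P(8,4)=1,680, C(17,5)=6,188.
Final answer: C(17,5)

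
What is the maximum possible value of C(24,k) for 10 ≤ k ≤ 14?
C(24,k) is maximised at the centre of the row: C(24,12) = 2,704,156.

Answer: 2,704,156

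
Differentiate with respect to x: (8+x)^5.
Using the power rule: d/dx (8+x)^5 = 5(8+x)^{4}.

Answer: 5(8+x)^4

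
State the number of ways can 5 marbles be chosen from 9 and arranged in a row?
15,120

Working:
P(9,5) = 9!/(9-5)! = 15,120.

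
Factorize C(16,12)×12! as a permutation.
C(16,12)×12! = [16!/(12!(4)!)]×12! = 16!/(4)! = P(16,12) = 871,782,912,000.
Final answer: P(16,12)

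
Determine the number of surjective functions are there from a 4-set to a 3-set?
36
Onto functions = 3! × S(4,3)
First compute S(4,3) via recurrence:
Using the Stirling recurrence: S(n,k) = k·S(n-1,k) + S(n-1,k-1)
S(4,3) = 3·S(3,3) + S(3,2)
         = 3·1 + 3
         = 3 + 3
         = 6
Then: 6 × 6 = 36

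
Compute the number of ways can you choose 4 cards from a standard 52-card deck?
270,725
C(52,4) = 270,725.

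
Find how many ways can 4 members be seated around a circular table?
6

Circular arrangements: (4-1)! = 6.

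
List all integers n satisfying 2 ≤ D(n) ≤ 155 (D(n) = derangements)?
3, 4, 5

Explanation: Using D(n) = (n−1)[D(n−1) + D(n−2)] with D(1)=0, D(2)=1: D(2)=1; D(3)=2; D(4)=9; D(5)=44; D(6)=265. So valid n = 3, 4, 5.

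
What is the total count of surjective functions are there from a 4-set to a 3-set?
36

Reasoning: Onto functions = 3! × S(4,3)
First compute S(4,3) via recurrence:
Using the Stirling recurrence: S(n,k) = k·S(n-1,k) + S(n-1,k-1)
S(4,3) = 3·S(3,3) + S(3,2)
         = 3·1 + 3
         = 3 + 3
         = 6
Then: 6 × 6 = 36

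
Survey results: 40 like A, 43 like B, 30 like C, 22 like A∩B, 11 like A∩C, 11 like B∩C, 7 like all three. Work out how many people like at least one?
|A∪B∪C| = 40+43+30-22-11-11+7 = 76.

Answer: 76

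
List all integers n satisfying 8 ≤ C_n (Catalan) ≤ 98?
4, 5
C_3=5; C_4=14; C_5=42; C_6=132. So valid n = 4, 5.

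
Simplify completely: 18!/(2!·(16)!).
153
This is C(18,2) = 153.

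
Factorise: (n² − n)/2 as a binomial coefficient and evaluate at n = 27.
C(n,2); C(27,2) = 351

Working:
(n² − n)/2 = n(n−1)/2 = C(n,2). At n = 27: C(27,2) = 351.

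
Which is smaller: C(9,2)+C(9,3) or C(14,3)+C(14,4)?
C(9,2)+C(9,3)

Explanation: First=120, Second=1,365.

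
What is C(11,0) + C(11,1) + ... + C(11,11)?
Sum of binomial coefficients = 2^11 = 2,048.
Final answer: 2,048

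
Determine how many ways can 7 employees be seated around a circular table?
720

Working:
Circular arrangements: (7-1)! = 720.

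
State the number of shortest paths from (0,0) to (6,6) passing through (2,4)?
225

Reasoning: To (2,4): C(6,2)=15. From there: C(6,4)=15. Total: 225.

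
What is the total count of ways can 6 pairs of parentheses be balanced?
Using the Catalan number formula: C_n = C(2n, n) / (n+1)
C_6 = C(12, 6) / (6+1)
     = 924 / 7
     = 132

Answer: 132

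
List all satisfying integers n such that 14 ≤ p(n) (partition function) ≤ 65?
Tabulating p(n) via p(n) = p(n−1) + p(n−2) − p(n−5) − p(n−7) + …: p(6)=11; p(7)=15; p(8)=22; p(9)=30; p(10)=42; p(11)=56; p(12)=77. So valid n = 7, 8, 9, 10, 11.

Answer: 7, 8, 9, 10, 11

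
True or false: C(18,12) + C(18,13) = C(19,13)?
True

Solution: Pascal's identity C(n,k) + C(n,k+1) = C(n+1,k+1): 18,564 + 8,568 = 27,132 = C(19,13).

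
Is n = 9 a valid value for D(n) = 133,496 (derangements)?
Yes

Reasoning: D(9) = (9-1)·[D(8) + D(7)] = 8·[14,833 + 1,854] = 133,496, which equals 133,496.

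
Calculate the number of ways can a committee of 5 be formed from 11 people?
462

C(11,5) = 11! / (5! × (11-5)!)
         = 11! / (5! × 6!)
         = 462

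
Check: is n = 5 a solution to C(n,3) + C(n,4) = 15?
C(5,3) + C(5,4) = 10 + 5 = 15, which equals 15.
Final answer: Yes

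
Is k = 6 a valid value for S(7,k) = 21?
Yes

S(7,6) = 6·S(6,6) + S(6,5) = 6·1 + 15 = 21, which equals 21.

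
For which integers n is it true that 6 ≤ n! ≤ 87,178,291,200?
n! is strictly increasing; 3! = 6 and 14! = 87,178,291,200, so valid n = 3, 4, 5, 6, 7, 8, 9, 10, 11, 12, 13, 14.
Final answer: 3, 4, 5, 6, 7, 8, 9, 10, 11, 12, 13, 14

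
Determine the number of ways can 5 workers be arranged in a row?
120

Reasoning: Arrangements of 5 distinct objects: 5! = 120.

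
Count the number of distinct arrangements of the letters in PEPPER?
60

Solution: Word has 6 letters (P=3, E=2, R=1). Arrangements: 6!/Π(k!) = 60.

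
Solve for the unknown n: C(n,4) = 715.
13

Explanation: C(n,4) = n(n−1)(n−2)(n−3)/4! is increasing in n, and n(n−1)(n−2)(n−3) = 4!·715 = 17,160 ≈ (n−1.5)^4 gives n ≈ 12.9. Check: C(11,4) = 330, C(12,4) = 495, C(13,4) = 715 ✓. So n = 13.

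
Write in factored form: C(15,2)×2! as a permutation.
C(15,2)×2! = [15!/(2!(13)!)]×2! = 15!/(13)! = P(15,2) = 210.
Final answer: P(15,2)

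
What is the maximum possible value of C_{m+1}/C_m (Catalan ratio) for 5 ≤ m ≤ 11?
46/13

C_{m+1}/C_m = 2(2m+1)/(m+2), which increases with m. Maximum at m = 11: 2·23/13 = 46/13.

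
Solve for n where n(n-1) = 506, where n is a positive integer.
23

Solution: n² − n − 506 = 0, so n = (1 ± √(1 + 4·506))/2 = (1 ± √2,025)/2 = (1 ± 45)/2, i.e. n = 23 or n = -22. Taking the positive root, n = 23 (check: 23×22 = 506).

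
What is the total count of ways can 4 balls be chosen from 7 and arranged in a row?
840

P(7,4) = 7!/(7-4)! = 840.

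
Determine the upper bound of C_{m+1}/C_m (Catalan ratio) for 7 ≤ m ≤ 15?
62/17
C_{m+1}/C_m = 2(2m+1)/(m+2), which increases with m. Maximum at m = 15: 2·31/17 = 62/17.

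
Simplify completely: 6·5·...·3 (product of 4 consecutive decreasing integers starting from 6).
This is P(6,4) = 6!/(2)! = 360.

Answer: 360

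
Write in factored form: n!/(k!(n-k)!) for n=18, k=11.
C(18,11) = 31,824

Working:
This is the binomial coefficient C(18,11) = 31,824.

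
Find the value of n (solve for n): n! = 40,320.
n! is strictly increasing. 6! = 720, 7! = 5,040, 8! = 40,320 ✓. So n = 8.

Answer: 8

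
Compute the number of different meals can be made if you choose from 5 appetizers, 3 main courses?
By the multiplication principle: 5 × 3 = 15.
Final answer: 15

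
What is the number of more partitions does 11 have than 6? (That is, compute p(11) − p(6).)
45

Pentagonal recurrence p(n) = p(n−1) + p(n−2) − p(n−5) − p(n−7) + …: p(11) = p(10) + p(9) − p(6) − p(4) = 42 + 30 − 11 − 5 = 56.
p(6) = p(5) + p(4) − p(1) = 7 + 5 − 1 = 11.
Difference = 56 − 11 = 45.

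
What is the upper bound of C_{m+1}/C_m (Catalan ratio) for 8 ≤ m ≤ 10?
7/2

Reasoning: C_{m+1}/C_m = 2(2m+1)/(m+2), which increases with m. Maximum at m = 10: 2·21/12 = 7/2.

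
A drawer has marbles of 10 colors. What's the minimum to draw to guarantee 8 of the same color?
71
Worst case: 7 of each = 70. One more: 71.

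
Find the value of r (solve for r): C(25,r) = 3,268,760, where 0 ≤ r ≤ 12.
10

Solution: C(25,r) is increasing for 0 ≤ r ≤ 12. Stepping up (C(25,r+1) = C(25,r)·(25−r)/(r+1)): C(25,1) = 25, C(25,2) = 300, C(25,3) = 2,300, C(25,4) = 12,650, C(25,5) = 53,130, C(25,6) = 177,100, C(25,7) = 480,700, C(25,8) = 1,081,575, C(25,9) = 2,042,975, C(25,10) = 3,268,760 ✓. So r = 10.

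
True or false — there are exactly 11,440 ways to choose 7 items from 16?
C(16,7) = 11,440.
Final answer: True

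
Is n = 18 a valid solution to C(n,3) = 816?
Yes

Solution: C(18,3) = 18·17·16/3! = 4,896/6 = 816, which equals 816.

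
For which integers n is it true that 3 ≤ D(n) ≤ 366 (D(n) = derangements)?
4, 5, 6

Solution: Using D(n) = (n−1)[D(n−1) + D(n−2)] with D(1)=0, D(2)=1: D(3)=2; D(4)=9; D(5)=44; D(6)=265; D(7)=1,854. So valid n = 4, 5, 6.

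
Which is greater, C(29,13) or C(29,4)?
C(29,13)

Solution: C(29,13)=67,863,915, C(29,4)=23,751.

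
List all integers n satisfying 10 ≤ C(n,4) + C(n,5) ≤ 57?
C(5,4)+C(5,5)=6; C(6,4)+C(6,5)=21; C(7,4)+C(7,5)=56; C(8,4)+C(8,5)=126. So valid n = 6, 7.
Final answer: 6, 7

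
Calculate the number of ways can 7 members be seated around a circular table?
720

Circular arrangements: (7-1)! = 720.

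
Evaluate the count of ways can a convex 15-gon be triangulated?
742,900

Using the Catalan number formula: C_n = C(2n, n) / (n+1)
C_13 = C(26, 13) / (13+1)
     = 10400600 / 14
     = 742,900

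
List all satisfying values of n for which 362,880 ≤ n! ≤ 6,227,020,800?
9, 10, 11, 12, 13
n! is strictly increasing; 9! = 362,880 and 13! = 6,227,020,800, so valid n = 9, 10, 11, 12, 13.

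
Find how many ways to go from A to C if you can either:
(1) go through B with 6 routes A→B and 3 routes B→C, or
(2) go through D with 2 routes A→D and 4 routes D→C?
26

Reasoning: Route via B: 6×3=18. Route via D: 2×4=8. Total: 26.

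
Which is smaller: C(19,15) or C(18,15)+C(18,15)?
C(18,15)+C(18,15)
C(19,15)=3,876; C(18,15)+C(18,15)=816+816=1,632.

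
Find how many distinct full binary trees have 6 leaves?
Using the Catalan number formula: C_n = C(2n, n) / (n+1)
C_5 = C(10, 5) / (5+1)
     = 252 / 6
     = 42
Final answer: 42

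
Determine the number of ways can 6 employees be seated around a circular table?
120

Working:
Circular arrangements: (6-1)! = 120.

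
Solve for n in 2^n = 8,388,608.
23

Working:
8,388,608 = 1,024 × 1,024 × 8 = 2^10 × 2^10 × 2^3 = 2^23, so n = 23.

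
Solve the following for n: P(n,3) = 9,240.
P(n,3) = n(n−1)(n−2) is increasing in n; n(n−1)(n−2) ≈ (n−1)^3 = 9,240 gives n ≈ 22.0. Check: P(20,3) = 6,840, P(21,3) = 7,980, P(22,3) = 9,240 ✓. So n = 22.

Answer: 22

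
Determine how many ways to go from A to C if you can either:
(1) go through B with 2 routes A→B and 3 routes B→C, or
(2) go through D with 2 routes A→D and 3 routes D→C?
12

Explanation: Route via B: 2×3=6. Route via D: 2×3=6. Total: 12.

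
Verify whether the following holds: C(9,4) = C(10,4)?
LHS = C(9,4) = 126; RHS = C(10,4) = 210. 126 ≠ 210, so the statement does not hold.

Answer: False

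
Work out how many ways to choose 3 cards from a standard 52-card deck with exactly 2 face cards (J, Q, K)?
2,640

Explanation: 12 face cards and 40 non-face cards: C(12,2) × C(40,1) = 66 × 40 = 2,640.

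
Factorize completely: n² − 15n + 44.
(n − 4)(n − 11)

Explanation: Seek roots whose sum is 15 and product is 44: (4, 11). So n² − 15n + 44 = (n − 4)(n − 11).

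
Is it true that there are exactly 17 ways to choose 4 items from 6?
False

Working:
C(6,4) = 15 ≠ 17.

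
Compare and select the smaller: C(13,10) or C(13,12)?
C(13,10)=286, C(13,12)=13.
Final answer: C(13,12)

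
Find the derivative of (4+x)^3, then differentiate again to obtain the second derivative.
6(4+x)^1

Reasoning: First derivative: 3(4+x)^{2}. Second derivative: 3·2·(4+x)^{1} = 6(4+x)^{1}.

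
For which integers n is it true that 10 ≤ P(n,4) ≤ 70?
4

Working:
P(3,4)=0; P(4,4)=24; P(5,4)=120. So valid n = 4.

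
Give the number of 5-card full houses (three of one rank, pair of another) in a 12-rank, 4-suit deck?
3,168

Working:
Triple rank: 12. Triple suits: C(4,3)=4. Pair rank: 11. Pair suits: C(4,2)=6. Total: 3,168.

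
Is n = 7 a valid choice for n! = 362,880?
No

Solution: 7! = 7·6! = 7·720 = 5,040, which does not equal 362,880.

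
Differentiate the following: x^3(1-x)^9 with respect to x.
3x^2(1-x)^9 - 9x^3(1-x)^8

Reasoning: Product rule: 3x^{2}(1-x)^{9} + x^3·(-9)(1-x)^{8}.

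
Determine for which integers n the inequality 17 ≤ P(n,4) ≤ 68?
4
P(3,4)=0; P(4,4)=24; P(5,4)=120. So valid n = 4.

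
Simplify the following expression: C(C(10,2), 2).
990

Working:
C(10,2) = 45, then C(45, 2) = 990.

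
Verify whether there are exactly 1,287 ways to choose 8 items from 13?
True

Solution: C(13,8) = 1,287.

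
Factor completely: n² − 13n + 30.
(n − 3)(n − 10)

Solution: Seek roots whose sum is 13 and product is 30: (3, 10). So n² − 13n + 30 = (n − 3)(n − 10).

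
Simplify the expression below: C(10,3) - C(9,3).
C(10,3) - C(9,3) = C(9,2) = 36.

Answer: 36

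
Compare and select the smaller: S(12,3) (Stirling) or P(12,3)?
S(12,3) = 3·S(11,3) + S(11,2) = 3·28,501 + 1,023 = 86,526; P(12,3) = 1,320.

Answer: P(12,3)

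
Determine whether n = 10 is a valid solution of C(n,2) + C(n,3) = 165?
Yes

C(10,2) + C(10,3) = 45 + 120 = 165, which equals 165.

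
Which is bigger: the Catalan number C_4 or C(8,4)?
C(8,4)
C_4 = C(8,4)/(4+1) = 70/5 = 14; C(8,4) = 70.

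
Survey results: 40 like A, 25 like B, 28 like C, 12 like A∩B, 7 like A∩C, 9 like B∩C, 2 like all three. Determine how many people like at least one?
67
|A∪B∪C| = 40+25+28-12-7-9+2 = 67.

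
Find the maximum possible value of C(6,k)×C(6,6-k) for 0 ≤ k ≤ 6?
C(6,k)·C(6,6-k) = C(6,k)², maximised at the centre k = 3: C(6,3)² = 400.

Answer: 400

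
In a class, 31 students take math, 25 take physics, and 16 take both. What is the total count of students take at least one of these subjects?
40

Explanation: |A∪B| = |A|+|B|-|A∩B| = 31+25-16 = 40.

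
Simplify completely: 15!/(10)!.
360,360

Explanation: This equals 15×14×...×11 = 360,360.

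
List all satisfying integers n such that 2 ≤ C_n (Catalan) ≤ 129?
2, 3, 4, 5

C_1=1; C_2=2; C_3=5; C_4=14; C_5=42; C_6=132. So valid n = 2, 3, 4, 5.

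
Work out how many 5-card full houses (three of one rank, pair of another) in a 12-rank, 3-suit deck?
Triple rank: 12. Triple suits: C(3,3)=1. Pair rank: 11. Pair suits: C(3,2)=3. Total: 396.
Final answer: 396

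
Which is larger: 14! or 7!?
14!=87,178,291,200, 7!=5,040. 14! > 7!.

Answer: 14!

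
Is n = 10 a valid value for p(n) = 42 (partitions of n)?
Yes

Explanation: Pentagonal recurrence p(n) = p(n−1) + p(n−2) − p(n−5) − p(n−7) + …: p(10) = p(9) + p(8) − p(5) − p(3) = 30 + 22 − 7 − 3 = 42, which equals 42.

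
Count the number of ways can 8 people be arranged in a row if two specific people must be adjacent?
10,080

Solution: Treat pair as unit: (8-1)! arrangements × 2 internal orders = 10,080.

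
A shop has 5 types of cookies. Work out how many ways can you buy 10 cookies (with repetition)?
Stars and bars: C(10+5-1, 10) = C(14, 10) = 1,001.
Final answer: 1,001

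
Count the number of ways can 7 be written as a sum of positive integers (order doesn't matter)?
15

Explanation: Pentagonal recurrence p(n) = p(n−1) + p(n−2) − p(n−5) − p(n−7) + …: p(7) = p(6) + p(5) − p(2) − p(0) = 11 + 7 − 2 − 1 = 15.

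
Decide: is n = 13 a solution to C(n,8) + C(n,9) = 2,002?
C(13,8) + C(13,9) = 1,287 + 715 = 2,002, which equals 2,002.

Answer: Yes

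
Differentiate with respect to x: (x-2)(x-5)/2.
(2x - 7)/2

Solution: d/dx[(x-2)(x-5)] = (x-5) + (x-2) = 2x - 7. Dividing by 2 gives (2x - 7)/2.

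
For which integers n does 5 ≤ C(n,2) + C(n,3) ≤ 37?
C(3,2)+C(3,3)=4; C(4,2)+C(4,3)=10; C(5,2)+C(5,3)=20; C(6,2)+C(6,3)=35; C(7,2)+C(7,3)=56. So valid n = 4, 5, 6.

Answer: 4, 5, 6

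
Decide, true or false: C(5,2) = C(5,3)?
True

Working:
Symmetry C(n,k) = C(n,n-k): C(5,2) = 10 and C(5,3) = 10. Both sides agree, so the statement holds.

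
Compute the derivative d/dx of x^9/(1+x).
(9x^8(1+x) - x^9)/(1+x)²

Solution: Quotient rule: [9x^{8}(1+x) - x^9]/(1+x)².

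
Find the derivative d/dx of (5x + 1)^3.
15(5x + 1)^2

Solution: Chain rule: 3(5x+1)^{2} × 5 = 15(5x+1)^{2}.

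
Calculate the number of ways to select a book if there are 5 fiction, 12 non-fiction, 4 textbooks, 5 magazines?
26
By the addition principle: 5 + 12 + 4 + 5 = 26.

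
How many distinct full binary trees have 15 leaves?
2,674,440
Using the Catalan number formula: C_n = C(2n, n) / (n+1)
C_14 = C(28, 14) / (14+1)
     = 40116600 / 15
     = 2,674,440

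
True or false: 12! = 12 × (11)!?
By definition n! = n × (n-1)!, so 12! = 12 × 11!.

Answer: True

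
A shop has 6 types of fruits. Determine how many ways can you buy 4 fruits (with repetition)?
126

Working:
Stars and bars: C(4+6-1, 4) = C(9, 4) = 126.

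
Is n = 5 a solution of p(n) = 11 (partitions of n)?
No

Working:
Pentagonal recurrence p(n) = p(n−1) + p(n−2) − p(n−5) − p(n−7) + …: p(5) = p(4) + p(3) − p(0) = 5 + 3 − 1 = 7, which does not equal 11.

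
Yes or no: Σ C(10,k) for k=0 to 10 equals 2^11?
No
Binomial theorem: Σ C(10,k) = (1+1)^10 = 2^10 = 1,024; RHS 2^11 = 2,048.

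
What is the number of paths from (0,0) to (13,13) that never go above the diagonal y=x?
742,900
Counted by the Catalan number C_13: C_13 = C(26,13)/(13+1) = 10,400,600/14 = 742,900.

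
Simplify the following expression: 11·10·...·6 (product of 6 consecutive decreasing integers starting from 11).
332,640

Solution: This is P(11,6) = 11!/(5)! = 332,640.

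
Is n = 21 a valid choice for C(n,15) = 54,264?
Yes

Solution: C(21,15) = 21·20·19·18·17·16·15·14·13·12·11·10·9·8·7/15! = 70,959,641,905,152,000/1,307,674,368,000 = 54,264, which equals 54,264.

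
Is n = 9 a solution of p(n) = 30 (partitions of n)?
Yes

Solution: Pentagonal recurrence p(n) = p(n−1) + p(n−2) − p(n−5) − p(n−7) + …: p(9) = p(8) + p(7) − p(4) − p(2) = 22 + 15 − 5 − 2 = 30, which equals 30.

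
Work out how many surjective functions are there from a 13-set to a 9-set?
130,456,085,760

Onto functions = 9! × S(13,9)
First compute S(13,9) via recurrence:
Using the Stirling recurrence: S(n,k) = k·S(n-1,k) + S(n-1,k-1)
S(13,9) = 9·S(12,9) + S(12,8)
         = 9·22275 + 159027
         = 200475 + 159027
         = 359,502
Then: 362880 × 359502 = 130,456,085,760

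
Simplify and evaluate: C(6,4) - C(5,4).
10

Solution: C(6,4) - C(5,4) = C(5,3) = 10.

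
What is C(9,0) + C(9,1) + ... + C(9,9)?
Sum of binomial coefficients = 2^9 = 512.
Final answer: 512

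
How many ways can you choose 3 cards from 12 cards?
220

Working:
C(12,3) = 12! / (3! × (12-3)!)
         = 12! / (3! × 9!)
         = 220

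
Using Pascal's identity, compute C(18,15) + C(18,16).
C(18,15) + C(18,16) = C(19,16) = 969.

Answer: 969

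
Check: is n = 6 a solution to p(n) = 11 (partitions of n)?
Yes

Solution: Pentagonal recurrence p(n) = p(n−1) + p(n−2) − p(n−5) − p(n−7) + …: p(6) = p(5) + p(4) − p(1) = 7 + 5 − 1 = 11, which equals 11.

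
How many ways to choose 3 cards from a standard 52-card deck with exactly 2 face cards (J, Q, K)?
2,640

12 face cards and 40 non-face cards: C(12,2) × C(40,1) = 66 × 40 = 2,640.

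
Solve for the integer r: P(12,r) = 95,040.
5
P(12,r) = 12·11·…·(12−r+1), a product of r factors. Multiplying down from 12: 12 = 12; 12·11 = 132; 12·11·10 = 1,320; 12·11·10·9 = 11,880; 12·11·10·9·8 = 95,040 ✓ (5 factors). So r = 5.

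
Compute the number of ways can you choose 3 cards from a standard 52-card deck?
22,100

Solution: C(52,3) = 22,100.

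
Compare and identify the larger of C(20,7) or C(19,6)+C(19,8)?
C(20,7)=77,520; C(19,6)+C(19,8)=27,132+75,582=102,714.

Answer: C(19,6)+C(19,8)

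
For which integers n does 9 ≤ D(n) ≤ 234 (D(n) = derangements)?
4, 5
Using D(n) = (n−1)[D(n−1) + D(n−2)] with D(1)=0, D(2)=1: D(3)=2; D(4)=9; D(5)=44; D(6)=265. So valid n = 4, 5.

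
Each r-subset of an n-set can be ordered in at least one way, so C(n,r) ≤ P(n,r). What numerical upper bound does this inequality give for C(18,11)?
1,270,312,243,200

Explanation: P(18,11) = 18·17·16·15·14·13·12·11·10·9·8 = 1,270,312,243,200, so C(18,11) ≤ 1,270,312,243,200. (The bound is loose by a factor of 11! = 39,916,800: C(18,11) = 1,270,312,243,200/39,916,800 = 31,824.)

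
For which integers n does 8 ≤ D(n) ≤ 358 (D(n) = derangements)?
Using D(n) = (n−1)[D(n−1) + D(n−2)] with D(1)=0, D(2)=1: D(3)=2; D(4)=9; D(5)=44; D(6)=265; D(7)=1,854. So valid n = 4, 5, 6.
Final answer: 4, 5, 6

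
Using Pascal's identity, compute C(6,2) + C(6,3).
35

Working:
C(6,2) + C(6,3) = C(7,3) = 35.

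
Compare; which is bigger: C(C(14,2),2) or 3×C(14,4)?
C(C(14,2),2)
C(C(14,2),2)=4,095, 3×C(14,4)=3,003.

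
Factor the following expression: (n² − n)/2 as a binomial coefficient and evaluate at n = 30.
C(n,2); C(30,2) = 435

Working:
(n² − n)/2 = n(n−1)/2 = C(n,2). At n = 30: C(30,2) = 435.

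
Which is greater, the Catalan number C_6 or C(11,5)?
C(11,5)

Explanation: C_6 = C(12,6)/(6+1) = 924/7 = 132; C(11,5) = 462.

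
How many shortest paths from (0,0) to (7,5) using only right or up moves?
792

Solution: Choose 7 rights from 12 moves: C(12,7) = 792.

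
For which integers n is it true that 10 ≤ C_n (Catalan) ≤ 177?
4, 5, 6

Working:
C_3=5; C_4=14; C_5=42; C_6=132; C_7=429. So valid n = 4, 5, 6.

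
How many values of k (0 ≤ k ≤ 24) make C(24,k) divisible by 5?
0

Checking C(24,k) mod 5 for k = 0..24: none are divisible by 5. Count = 0.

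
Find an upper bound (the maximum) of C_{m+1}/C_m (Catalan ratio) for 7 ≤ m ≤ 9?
C_{m+1}/C_m = 2(2m+1)/(m+2), which increases with m. Maximum at m = 9: 2·19/11 = 38/11.

Answer: 38/11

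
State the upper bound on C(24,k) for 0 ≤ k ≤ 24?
2,704,156

Solution: Maximum at k = 12: C(24,12) = 2,704,156.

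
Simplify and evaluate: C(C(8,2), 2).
378

Solution: C(8,2) = 28, then C(28, 2) = 378.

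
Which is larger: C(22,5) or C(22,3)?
C(22,5)

Explanation: C(22,5)=26,334, C(22,3)=1,540.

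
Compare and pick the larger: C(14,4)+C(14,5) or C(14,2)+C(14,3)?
First=3,003, Second=455.
Final answer: C(14,4)+C(14,5)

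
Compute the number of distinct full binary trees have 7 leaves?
132
Using the Catalan number formula: C_n = C(2n, n) / (n+1)
C_6 = C(12, 6) / (6+1)
     = 924 / 7
     = 132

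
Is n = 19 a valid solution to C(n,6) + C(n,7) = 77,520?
Yes

C(19,6) + C(19,7) = 27,132 + 50,388 = 77,520, which equals 77,520.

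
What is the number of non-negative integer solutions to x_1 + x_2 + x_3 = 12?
91

Explanation: C(12+3-1, 3-1) = 91.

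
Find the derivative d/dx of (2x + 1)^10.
20(2x + 1)^9

Solution: Chain rule: 10(2x+1)^{9} × 2 = 20(2x+1)^{9}.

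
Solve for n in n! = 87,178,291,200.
14

Reasoning: n! is strictly increasing. 12! = 479,001,600, 13! = 6,227,020,800, 14! = 87,178,291,200 ✓. So n = 14.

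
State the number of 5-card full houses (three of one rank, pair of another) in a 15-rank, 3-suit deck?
Triple rank: 15. Triple suits: C(3,3)=1. Pair rank: 14. Pair suits: C(3,2)=3. Total: 630.
Final answer: 630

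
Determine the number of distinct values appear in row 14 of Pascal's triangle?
8

Reasoning: Row 14 has entries C(14,0)..C(14,14); by symmetry C(14,k)=C(14,14-k), giving 8 distinct values.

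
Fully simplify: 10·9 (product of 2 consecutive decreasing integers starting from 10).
90

Solution: This is P(10,2) = 10!/(8)! = 90.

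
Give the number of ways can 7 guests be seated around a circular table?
720

Circular arrangements: (7-1)! = 720.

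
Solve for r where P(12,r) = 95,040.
5

Working:
P(12,r) = 12·11·…·(12−r+1), a product of r factors. Multiplying down from 12: 12 = 12; 12·11 = 132; 12·11·10 = 1,320; 12·11·10·9 = 11,880; 12·11·10·9·8 = 95,040 ✓ (5 factors). So r = 5.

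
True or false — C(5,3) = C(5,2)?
True

Symmetry C(n,k) = C(n,n-k): C(5,3) = 10 and C(5,2) = 10. Both sides agree, so the statement holds.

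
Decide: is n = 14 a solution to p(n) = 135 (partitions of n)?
Yes

Working:
Pentagonal recurrence p(n) = p(n−1) + p(n−2) − p(n−5) − p(n−7) + …: p(14) = p(13) + p(12) − p(9) − p(7) + p(2) = 101 + 77 − 30 − 15 + 2 = 135, which equals 135.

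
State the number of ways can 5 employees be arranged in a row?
120
Arrangements of 5 distinct objects: 5! = 120.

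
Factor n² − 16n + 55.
(n − 5)(n − 11)
Seek roots whose sum is 16 and product is 55: (5, 11). So n² − 16n + 55 = (n − 5)(n − 11).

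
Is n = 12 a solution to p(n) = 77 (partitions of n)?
Pentagonal recurrence p(n) = p(n−1) + p(n−2) − p(n−5) − p(n−7) + …: p(12) = p(11) + p(10) − p(7) − p(5) + p(0) = 56 + 42 − 15 − 7 + 1 = 77, which equals 77.
Final answer: Yes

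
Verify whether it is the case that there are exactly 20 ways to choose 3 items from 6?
True

Explanation: C(6,3) = 20.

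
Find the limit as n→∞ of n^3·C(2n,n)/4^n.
∞

C(2n,n) ~ 4^n/√(πn), so n^3·C(2n,n)/4^n ~ n^(3 − 1/2)/√π → ∞.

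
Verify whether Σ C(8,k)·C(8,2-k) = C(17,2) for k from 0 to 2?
False

Working:
Vandermonde's identity gives C(16,2) = 120; RHS C(17,2) = 136.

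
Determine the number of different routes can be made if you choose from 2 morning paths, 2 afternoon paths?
4

Working:
By the multiplication principle: 2 × 2 = 4.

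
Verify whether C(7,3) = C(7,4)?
Symmetry C(n,k) = C(n,n-k): C(7,3) = 35 and C(7,4) = 35. Both sides agree, so the statement holds.

Answer: True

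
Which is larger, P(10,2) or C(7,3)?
P(10,2)

Working:
P(10,2)=90, C(7,3)=35.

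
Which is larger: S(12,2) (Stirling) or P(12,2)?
S(12,2)

Working:
S(12,2) = 2·S(11,2) + S(11,1) = 2·1,023 + 1 = 2,047; P(12,2) = 132.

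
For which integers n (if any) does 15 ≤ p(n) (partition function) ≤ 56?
7, 8, 9, 10, 11

Tabulating p(n) via p(n) = p(n−1) + p(n−2) − p(n−5) − p(n−7) + …: p(6)=11; p(7)=15; p(8)=22; p(9)=30; p(10)=42; p(11)=56; p(12)=77. So valid n = 7, 8, 9, 10, 11.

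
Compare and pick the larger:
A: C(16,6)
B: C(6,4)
A

Explanation: A=C(16,6)=8,008, B=C(6,4)=15.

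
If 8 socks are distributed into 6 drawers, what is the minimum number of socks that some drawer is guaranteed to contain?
2

Solution: Pigeonhole: ⌈8/6⌉ = 2.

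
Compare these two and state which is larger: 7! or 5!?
7!=5,040, 5!=120. 7! > 5!.

Answer: 7!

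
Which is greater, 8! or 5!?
8!

Explanation: 8!=40,320, 5!=120. 8! > 5!.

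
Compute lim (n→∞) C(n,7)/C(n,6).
∞

Explanation: C(n,7)/C(n,6) = (n-6)/7 → ∞ as n → ∞.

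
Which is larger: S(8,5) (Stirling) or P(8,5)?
P(8,5)

Solution: S(8,5) = 5·S(7,5) + S(7,4) = 5·140 + 350 = 1,050; P(8,5) = 6,720.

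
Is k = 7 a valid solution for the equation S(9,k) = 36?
No

Reasoning: S(9,7) = 7·S(8,7) + S(8,6) = 7·28 + 266 = 462, which does not equal 36.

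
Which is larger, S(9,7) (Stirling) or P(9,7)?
P(9,7)

Reasoning: S(9,7) = 7·S(8,7) + S(8,6) = 7·28 + 266 = 462; P(9,7) = 181,440.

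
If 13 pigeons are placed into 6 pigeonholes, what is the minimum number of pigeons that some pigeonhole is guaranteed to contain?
3

Solution: Pigeonhole: ⌈13/6⌉ = 3.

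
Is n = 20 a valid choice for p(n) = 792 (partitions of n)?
Pentagonal recurrence p(n) = p(n−1) + p(n−2) − p(n−5) − p(n−7) + …: p(20) = p(19) + p(18) − p(15) − p(13) + p(8) + p(5) = 490 + 385 − 176 − 101 + 22 + 7 = 627, which does not equal 792.

Answer: No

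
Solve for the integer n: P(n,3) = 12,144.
24
P(n,3) = n(n−1)(n−2) is increasing in n; n(n−1)(n−2) ≈ (n−1)^3 = 12,144 gives n ≈ 24.0. Check: P(22,3) = 9,240, P(23,3) = 10,626, P(24,3) = 12,144 ✓. So n = 24.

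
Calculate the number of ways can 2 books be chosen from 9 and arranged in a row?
72

P(9,2) = 9!/(9-2)! = 72.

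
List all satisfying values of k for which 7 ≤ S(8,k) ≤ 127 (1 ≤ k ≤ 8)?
S(8,1)=1; S(8,2)=127; S(8,3)=966; S(8,4)=1,701; S(8,5)=1,050; S(8,6)=266; S(8,7)=28; S(8,8)=1. So valid k = 2, 7.

Answer: 2, 7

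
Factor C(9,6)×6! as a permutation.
P(9,6)

Reasoning: C(9,6)×6! = [9!/(6!(3)!)]×6! = 9!/(3)! = P(9,6) = 60,480.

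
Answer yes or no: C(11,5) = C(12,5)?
No
LHS = C(11,5) = 462; RHS = C(12,5) = 792. 462 ≠ 792, so the statement does not hold.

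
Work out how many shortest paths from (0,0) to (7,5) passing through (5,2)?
210

To (5,2): C(7,5)=21. From there: C(5,2)=10. Total: 210.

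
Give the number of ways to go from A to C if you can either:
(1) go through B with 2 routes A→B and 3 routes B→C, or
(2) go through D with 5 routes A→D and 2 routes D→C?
16

Route via B: 2×3=6. Route via D: 5×2=10. Total: 16.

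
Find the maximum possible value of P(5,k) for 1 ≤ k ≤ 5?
120

Explanation: P(5,k) increases in k, so maximum at k = 5: 5! = 120.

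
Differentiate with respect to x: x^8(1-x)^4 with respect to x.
8x^7(1-x)^4 - 4x^8(1-x)^3

Reasoning: Product rule: 8x^{7}(1-x)^{4} + x^8·(-4)(1-x)^{3}.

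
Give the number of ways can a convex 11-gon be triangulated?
4,862

Using the Catalan number formula: C_n = C(2n, n) / (n+1)
C_9 = C(18, 9) / (9+1)
     = 48620 / 10
     = 4,862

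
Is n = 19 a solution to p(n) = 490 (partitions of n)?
Pentagonal recurrence p(n) = p(n−1) + p(n−2) − p(n−5) − p(n−7) + …: p(19) = p(18) + p(17) − p(14) − p(12) + p(7) + p(4) = 385 + 297 − 135 − 77 + 15 + 5 = 490, which equals 490.
Final answer: Yes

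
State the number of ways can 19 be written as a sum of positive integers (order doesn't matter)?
Pentagonal recurrence p(n) = p(n−1) + p(n−2) − p(n−5) − p(n−7) + …: p(19) = p(18) + p(17) − p(14) − p(12) + p(7) + p(4) = 385 + 297 − 135 − 77 + 15 + 5 = 490.
Final answer: 490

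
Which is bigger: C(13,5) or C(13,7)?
C(13,7)

Reasoning: C(13,5)=1,287, C(13,7)=1,716.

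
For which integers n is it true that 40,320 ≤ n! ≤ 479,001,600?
8, 9, 10, 11, 12

Explanation: n! is strictly increasing; 8! = 40,320 and 12! = 479,001,600, so valid n = 8, 9, 10, 11, 12.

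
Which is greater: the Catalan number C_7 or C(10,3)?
C_7 = C(14,7)/(7+1) = 3,432/8 = 429; C(10,3) = 120.
Final answer: C_7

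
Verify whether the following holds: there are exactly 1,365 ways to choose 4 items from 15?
True

C(15,4) = 1,365.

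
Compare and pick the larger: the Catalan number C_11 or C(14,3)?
C_11

C_11 = C(22,11)/(11+1) = 705,432/12 = 58,786; C(14,3) = 364.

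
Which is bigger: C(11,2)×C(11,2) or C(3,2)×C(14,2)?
C(11,2)×C(11,2)
C(11,2)×C(11,2)=3,025, C(3,2)×C(14,2)=273.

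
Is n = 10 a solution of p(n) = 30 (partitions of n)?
No

Explanation: Pentagonal recurrence p(n) = p(n−1) + p(n−2) − p(n−5) − p(n−7) + …: p(10) = p(9) + p(8) − p(5) − p(3) = 30 + 22 − 7 − 3 = 42, which does not equal 30.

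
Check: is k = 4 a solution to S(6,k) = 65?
Yes
S(6,4) = 4·S(5,4) + S(5,3) = 4·10 + 25 = 65, which equals 65.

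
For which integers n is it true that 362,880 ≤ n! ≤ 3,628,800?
9, 10
n! is strictly increasing; 9! = 362,880 and 10! = 3,628,800, so valid n = 9, 10.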